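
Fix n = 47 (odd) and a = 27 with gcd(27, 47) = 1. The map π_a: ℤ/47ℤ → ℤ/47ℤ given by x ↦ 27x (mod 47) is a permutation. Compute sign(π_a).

Trace 4: π^k(4) = [4, 14, 2, 7, 1, 27, 24] for k=0..6.
The orbit structure of x ↦ 27x mod 47: 3 orbits of sizes [23, 23, 1].
sign(π) = (−1)^{n − #cycles} = (−1)^{47−3} = (−1)^44 = +1.
Via Zolotarev, sign(π_{27}) = (27|47) = +1.

+1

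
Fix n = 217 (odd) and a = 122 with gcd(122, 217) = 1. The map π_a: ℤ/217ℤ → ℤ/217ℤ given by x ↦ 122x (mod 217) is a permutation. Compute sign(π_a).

+1

Start at x=1: 1 → 122 → 128 → 209 → 109 → 61 → 64 → … (one orbit).
Cycle lengths of π_122 on ℤ/217ℤ: [30, 30, 30, 30, 30, 30, 10, 10, 10, 6, 1]; 11 cycles in total.
sign(π) = (−1)^{n − #cycles} = (−1)^{217−11} = (−1)^206 = +1.
(122|217)_J = +1 (Zolotarev's lemma cross-check).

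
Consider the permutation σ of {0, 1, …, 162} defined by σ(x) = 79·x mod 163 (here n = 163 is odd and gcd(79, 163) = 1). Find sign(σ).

-1

Start at x=22: 22 → 108 → 56 → 23 → 24 → 103 → 150 → … (one orbit).
2 cycles of lengths [162, 1].
Σ(ℓ_i−1) = 163−2 = 161; sign = (−1)^161 = -1.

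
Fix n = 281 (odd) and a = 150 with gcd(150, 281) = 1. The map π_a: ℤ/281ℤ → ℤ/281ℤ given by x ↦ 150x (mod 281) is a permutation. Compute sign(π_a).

-1

Trace 5: π^k(5) = [5, 188, 100, 107, 33, 173, 98] for k=0..6.
π_150 has 2 disjoint cycles with lengths [280, 1] on {0,…,280}.
n − c = 281 − 2 = 279; sign = (−1)^279 = -1.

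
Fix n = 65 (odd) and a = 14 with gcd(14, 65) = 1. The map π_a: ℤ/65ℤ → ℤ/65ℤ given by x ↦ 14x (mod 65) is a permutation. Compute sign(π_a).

+1

Trace 1: π^k(1) = [1, 14] for k=0..1.
The orbit structure of x ↦ 14x mod 65: 39 orbits of sizes [2, 2, 2, 2, 2, 2, 2, 2, 2, 2, 2, 2, 2, 2, 2, 2, 2, 2, 2, 2, 2, 2, 2, 2, 2, 2, 1, 1, 1, 1, 1, 1, 1, 1, 1, 1, 1, 1, 1].
Σ(ℓ_i−1) = 65−39 = 26; sign = (−1)^26 = +1.
The Jacobi symbol (14|65) = +1 (Zolotarev) agrees.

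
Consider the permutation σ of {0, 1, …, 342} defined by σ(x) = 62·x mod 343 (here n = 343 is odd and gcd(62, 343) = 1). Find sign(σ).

Trace 27: π^k(27) = [27, 302, 202, 176, 279, 148, 258] for k=0..6.
10 cycles of lengths [98, 98, 98, 14, 14, 14, 2, 2, 2, 1].
With 10 cycles on 343 points, sign = (−1)^{343−10} = -1.
Via Zolotarev, sign(π_{62}) = (62|343) = -1.

-1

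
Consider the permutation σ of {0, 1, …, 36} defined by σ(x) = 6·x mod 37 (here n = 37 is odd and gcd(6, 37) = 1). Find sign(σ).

-1

Trace 31: π^k(31) = [31, 1, 6, 36] for k=0..3.
Decompose π into cycles: lengths [4, 4, 4, 4, 4, 4, 4, 4, 4, 1] (10 cycles, including the fixed point 0).
With 10 cycles on 37 points, sign = (−1)^{37−10} = -1.
Zolotarev: (6|37) = -1, matching the cycle-count sign.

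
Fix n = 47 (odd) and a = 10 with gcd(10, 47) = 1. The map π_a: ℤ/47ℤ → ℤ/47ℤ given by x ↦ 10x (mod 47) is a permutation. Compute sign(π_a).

-1

Trace 18: π^k(18) = [18, 39, 14, 46, 37, 41, 34] for k=0..6.
2 cycles of lengths [46, 1].
47 − 2 = 45 transpositions; sign(π) = (−1)^45 = -1.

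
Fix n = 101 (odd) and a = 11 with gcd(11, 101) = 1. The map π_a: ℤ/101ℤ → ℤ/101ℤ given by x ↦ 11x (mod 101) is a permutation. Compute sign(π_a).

Trace 60: π^k(60) = [60, 54, 89, 70, 63, 87, 48] for k=0..6.
Decompose π into cycles: lengths [100, 1] (2 cycles, including the fixed point 0).
2 cycles on 101: each ℓ→(−1)^(ℓ−1), product (−1)^99 = -1.
Via Zolotarev, sign(π_{11}) = (11|101) = -1.

-1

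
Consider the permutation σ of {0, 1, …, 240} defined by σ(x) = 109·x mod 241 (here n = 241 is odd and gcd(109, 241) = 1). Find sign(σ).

Start at x=171: 171 → 82 → 21 → 120 → 66 → 205 → 173 → … (one orbit).
Decompose π into cycles: lengths [240, 1] (2 cycles, including the fixed point 0).
n − c = 241 − 2 = 239; sign = (−1)^239 = -1.
The Jacobi symbol (109|241) = -1 (Zolotarev) agrees.

-1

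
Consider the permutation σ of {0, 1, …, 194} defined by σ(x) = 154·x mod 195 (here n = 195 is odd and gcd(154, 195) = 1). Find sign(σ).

-1

Start at x=34: 34 → 166 → 19 → 1 → 154 → 121 → 109 → … (one orbit).
Cycle lengths of π_154 on ℤ/195ℤ: [12, 12, 12, 12, 12, 12, 12, 12, 12, 12, 12, 12, 12, 12, 12, 2, 2, 2, 2, 2, 2, 1, 1, 1]; 24 cycles in total.
Σ(ℓ_i−1) = 195−24 = 171; sign = (−1)^171 = -1.
Check: (154/195) = -1 by Zolotarev.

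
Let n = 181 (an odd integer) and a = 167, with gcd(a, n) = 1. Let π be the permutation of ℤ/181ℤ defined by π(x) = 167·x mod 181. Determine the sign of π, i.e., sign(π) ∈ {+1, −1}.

Start at x=152: 152 → 44 → 108 → 117 → 172 → 126 → 46 → … (one orbit).
Cycle lengths of π_167 on ℤ/181ℤ: [90, 90, 1]; 3 cycles in total.
n − c = 181 − 3 = 178; sign = (−1)^178 = +1.
Check: (167/181) = +1 by Zolotarev.

+1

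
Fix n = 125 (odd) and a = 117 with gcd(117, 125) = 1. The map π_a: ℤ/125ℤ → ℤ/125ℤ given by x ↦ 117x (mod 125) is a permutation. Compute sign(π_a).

Orbit of 119 under x↦117x: [119, 48, 116, 72, 49, 108, 11]… (length divides ord_125(117)).
Decompose π into cycles: lengths [100, 20, 4, 1] (4 cycles, including the fixed point 0).
With 4 cycles on 125 points, sign = (−1)^{125−4} = -1.
(117|125)_J = -1 (Zolotarev's lemma cross-check).

-1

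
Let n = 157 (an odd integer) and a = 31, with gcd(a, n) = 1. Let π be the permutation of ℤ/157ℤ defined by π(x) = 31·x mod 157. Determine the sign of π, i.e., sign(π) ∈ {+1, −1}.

+1

Orbit of 52 under x↦31x: [52, 42, 46, 13, 89, 90, 121]… (length divides ord_157(31)).
Decompose π into cycles: lengths [78, 78, 1] (3 cycles, including the fixed point 0).
Σ(ℓ_i−1) = 157−3 = 154; sign = (−1)^154 = +1.
The Jacobi symbol (31|157) = +1 (Zolotarev) agrees.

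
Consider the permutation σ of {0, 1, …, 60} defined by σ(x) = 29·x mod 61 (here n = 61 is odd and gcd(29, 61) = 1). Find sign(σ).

-1

Start at x=11: 11 → 14 → 40 → 1 → 29 → 48 → 50 → … (one orbit).
The orbit structure of x ↦ 29x mod 61: 6 orbits of sizes [12, 12, 12, 12, 12, 1].
n − c = 61 − 6 = 55; sign = (−1)^55 = -1.
Check: (29/61) = -1 by Zolotarev.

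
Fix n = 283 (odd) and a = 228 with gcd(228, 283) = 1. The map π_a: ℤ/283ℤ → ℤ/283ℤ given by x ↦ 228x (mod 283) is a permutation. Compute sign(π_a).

+1

Trace 207: π^k(207) = [207, 218, 179, 60, 96, 97, 42] for k=0..6.
The orbit structure of x ↦ 228x mod 283: 3 orbits of sizes [141, 141, 1].
Σ(ℓ_i−1) = 283−3 = 280; sign = (−1)^280 = +1.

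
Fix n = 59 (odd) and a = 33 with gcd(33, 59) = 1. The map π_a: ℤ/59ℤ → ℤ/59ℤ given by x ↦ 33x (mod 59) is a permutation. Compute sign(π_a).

-1

Start at x=27: 27 → 6 → 21 → 44 → 36 → 8 → 28 → … (one orbit).
The orbit structure of x ↦ 33x mod 59: 2 orbits of sizes [58, 1].
n − c = 59 − 2 = 57; sign = (−1)^57 = -1.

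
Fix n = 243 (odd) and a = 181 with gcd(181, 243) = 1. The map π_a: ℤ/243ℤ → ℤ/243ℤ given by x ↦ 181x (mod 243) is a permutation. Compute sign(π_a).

+1

Trace 100: π^k(100) = [100, 118, 217, 154, 172, 28, 208] for k=0..6.
Decompose π into cycles: lengths [27, 27, 27, 27, 27, 27, 9, 9, 9, 9, 9, 9, 3, 3, 3, 3, 3, 3, 1, 1, 1, 1, 1, 1, 1, 1, 1] (27 cycles, including the fixed point 0).
Σ(ℓ_i−1) = 243−27 = 216; sign = (−1)^216 = +1.
The Jacobi symbol (181|243) = +1 (Zolotarev) agrees.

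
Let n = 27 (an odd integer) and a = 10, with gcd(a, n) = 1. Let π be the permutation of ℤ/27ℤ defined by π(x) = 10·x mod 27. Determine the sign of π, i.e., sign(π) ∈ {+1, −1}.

Trace 1: π^k(1) = [1, 10, 19] for k=0..2.
Decompose π into cycles: lengths [3, 3, 3, 3, 3, 3, 1, 1, 1, 1, 1, 1, 1, 1, 1] (15 cycles, including the fixed point 0).
sign(π) = (−1)^{n − #cycles} = (−1)^{27−15} = (−1)^12 = +1.
Via Zolotarev, sign(π_{10}) = (10|27) = +1.

+1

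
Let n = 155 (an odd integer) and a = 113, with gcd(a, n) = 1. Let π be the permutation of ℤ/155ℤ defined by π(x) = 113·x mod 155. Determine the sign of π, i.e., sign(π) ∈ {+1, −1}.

-1

Start at x=4: 4 → 142 → 81 → 8 → 129 → 7 → 16 → … (one orbit).
The orbit structure of x ↦ 113x mod 155: 6 orbits of sizes [60, 60, 15, 15, 4, 1].
sign(π) = (−1)^{n − #cycles} = (−1)^{155−6} = (−1)^149 = -1.
Via Zolotarev, sign(π_{113}) = (113|155) = -1.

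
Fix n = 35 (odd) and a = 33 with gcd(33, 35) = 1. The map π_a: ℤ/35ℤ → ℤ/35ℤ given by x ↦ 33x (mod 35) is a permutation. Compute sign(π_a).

+1

Orbit of 12 under x↦33x: [12, 11, 13, 9, 17, 1, 33]… (length divides ord_35(33)).
The orbit structure of x ↦ 33x mod 35: 5 orbits of sizes [12, 12, 6, 4, 1].
With 5 cycles on 35 points, sign = (−1)^{35−5} = +1.
(33|35)_J = +1 (Zolotarev's lemma cross-check).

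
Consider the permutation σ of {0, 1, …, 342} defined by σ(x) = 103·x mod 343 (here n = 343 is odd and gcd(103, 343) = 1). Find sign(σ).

-1

Start at x=109: 109 → 251 → 128 → 150 → 15 → 173 → 326 → … (one orbit).
4 cycles of lengths [294, 42, 6, 1].
sign(π) = (−1)^{n − #cycles} = (−1)^{343−4} = (−1)^339 = -1.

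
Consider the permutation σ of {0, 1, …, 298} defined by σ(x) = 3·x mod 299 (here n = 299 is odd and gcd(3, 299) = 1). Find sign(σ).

+1

Orbit of 209 under x↦3x: [209, 29, 87, 261, 185, 256, 170]… (length divides ord_299(3)).
π_3 has 15 disjoint cycles with lengths [33, 33, 33, 33, 33, 33, 33, 33, 11, 11, 3, 3, 3, 3, 1] on {0,…,298}.
With 15 cycles on 299 points, sign = (−1)^{299−15} = +1.
(3|299)_J = +1 (Zolotarev's lemma cross-check).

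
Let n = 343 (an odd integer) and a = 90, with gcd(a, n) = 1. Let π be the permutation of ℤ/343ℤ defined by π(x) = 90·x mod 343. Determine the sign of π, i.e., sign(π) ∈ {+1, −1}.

Trace 120: π^k(120) = [120, 167, 281, 251, 295, 139, 162] for k=0..6.
π_90 has 10 disjoint cycles with lengths [98, 98, 98, 14, 14, 14, 2, 2, 2, 1] on {0,…,342}.
10 cycles on 343: each ℓ→(−1)^(ℓ−1), product (−1)^333 = -1.
Check: (90/343) = -1 by Zolotarev.

-1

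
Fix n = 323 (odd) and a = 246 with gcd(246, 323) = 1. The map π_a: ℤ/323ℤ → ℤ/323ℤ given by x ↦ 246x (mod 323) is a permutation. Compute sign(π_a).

Orbit of 305 under x↦246x: [305, 94, 191, 151, 1, 246, 115]… (length divides ord_323(246)).
Cycle type of π: 8×38 + 2×9 + 1; total 48 cycles.
sign(π) = (−1)^{n − #cycles} = (−1)^{323−48} = (−1)^275 = -1.
Check: (246/323) = -1 by Zolotarev.

-1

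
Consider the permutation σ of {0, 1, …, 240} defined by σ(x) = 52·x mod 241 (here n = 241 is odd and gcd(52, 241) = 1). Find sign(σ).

-1

Start at x=99: 99 → 87 → 186 → 32 → 218 → 9 → 227 → … (one orbit).
2 cycles of lengths [240, 1].
sign(π) = (−1)^{n − #cycles} = (−1)^{241−2} = (−1)^239 = -1.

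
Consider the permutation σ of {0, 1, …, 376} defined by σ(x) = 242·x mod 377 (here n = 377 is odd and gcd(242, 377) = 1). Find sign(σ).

+1

Start at x=73: 73 → 324 → 369 → 326 → 99 → 207 → 330 → … (one orbit).
π_242 has 17 disjoint cycles with lengths [28, 28, 28, 28, 28, 28, 28, 28, 28, 28, 28, 28, 28, 4, 4, 4, 1] on {0,…,376}.
17 cycles on 377: each ℓ→(−1)^(ℓ−1), product (−1)^360 = +1.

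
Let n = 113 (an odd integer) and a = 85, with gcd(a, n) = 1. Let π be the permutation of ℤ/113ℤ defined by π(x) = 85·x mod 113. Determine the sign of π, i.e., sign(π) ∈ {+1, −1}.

Trace 112: π^k(112) = [112, 28, 7, 30, 64, 16, 4] for k=0..6.
9 cycles of lengths [14, 14, 14, 14, 14, 14, 14, 14, 1].
sign(π) = (−1)^{n − #cycles} = (−1)^{113−9} = (−1)^104 = +1.
Check: (85/113) = +1 by Zolotarev.

+1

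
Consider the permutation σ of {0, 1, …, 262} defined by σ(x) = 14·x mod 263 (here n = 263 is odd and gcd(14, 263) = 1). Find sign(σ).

Trace 23: π^k(23) = [23, 59, 37, 255, 151, 10, 140] for k=0..6.
Cycle type of π: 262 + 1; total 2 cycles.
263 − 2 = 261 transpositions; sign(π) = (−1)^261 = -1.

-1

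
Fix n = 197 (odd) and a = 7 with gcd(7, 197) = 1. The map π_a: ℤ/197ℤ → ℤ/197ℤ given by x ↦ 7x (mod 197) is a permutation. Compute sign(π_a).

Orbit of 16 under x↦7x: [16, 112, 193, 169, 1, 7, 49]… (length divides ord_197(7)).
3 cycles of lengths [98, 98, 1].
n − c = 197 − 3 = 194; sign = (−1)^194 = +1.

+1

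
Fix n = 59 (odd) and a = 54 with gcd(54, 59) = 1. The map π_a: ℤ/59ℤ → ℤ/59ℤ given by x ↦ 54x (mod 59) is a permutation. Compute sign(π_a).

Orbit of 34 under x↦54x: [34, 7, 24, 57, 10, 9, 14]… (length divides ord_59(54)).
The orbit structure of x ↦ 54x mod 59: 2 orbits of sizes [58, 1].
With 2 cycles on 59 points, sign = (−1)^{59−2} = -1.
Zolotarev: (54|59) = -1, matching the cycle-count sign.

-1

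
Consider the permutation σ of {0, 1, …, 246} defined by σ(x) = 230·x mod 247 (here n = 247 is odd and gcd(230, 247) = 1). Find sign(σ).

-1

Orbit of 120 under x↦230x: [120, 183, 100, 29, 1, 230, 42]… (length divides ord_247(230)).
Decompose π into cycles: lengths [18, 18, 18, 18, 18, 18, 18, 18, 18, 18, 18, 18, 18, 3, 3, 3, 3, 1] (18 cycles, including the fixed point 0).
n − c = 247 − 18 = 229; sign = (−1)^229 = -1.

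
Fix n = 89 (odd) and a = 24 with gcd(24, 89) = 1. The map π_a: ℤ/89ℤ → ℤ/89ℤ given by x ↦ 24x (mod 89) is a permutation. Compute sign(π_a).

-1

Trace 51: π^k(51) = [51, 67, 6, 55, 74, 85, 82] for k=0..6.
Cycle type of π: 88 + 1; total 2 cycles.
Σ(ℓ_i−1) = 89−2 = 87; sign = (−1)^87 = -1.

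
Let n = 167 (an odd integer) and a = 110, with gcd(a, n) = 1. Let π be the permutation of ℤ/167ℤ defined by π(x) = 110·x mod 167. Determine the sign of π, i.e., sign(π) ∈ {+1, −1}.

Orbit of 26 under x↦110x: [26, 21, 139, 93, 43, 54, 95]… (length divides ord_167(110)).
2 cycles of lengths [166, 1].
2 cycles on 167: each ℓ→(−1)^(ℓ−1), product (−1)^165 = -1.
Check: (110/167) = -1 by Zolotarev.

-1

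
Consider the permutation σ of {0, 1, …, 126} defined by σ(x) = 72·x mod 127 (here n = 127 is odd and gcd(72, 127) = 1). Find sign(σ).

Trace 38: π^k(38) = [38, 69, 15, 64, 36, 52, 61] for k=0..6.
Decompose π into cycles: lengths [63, 63, 1] (3 cycles, including the fixed point 0).
3 cycles on 127: each ℓ→(−1)^(ℓ−1), product (−1)^124 = +1.

+1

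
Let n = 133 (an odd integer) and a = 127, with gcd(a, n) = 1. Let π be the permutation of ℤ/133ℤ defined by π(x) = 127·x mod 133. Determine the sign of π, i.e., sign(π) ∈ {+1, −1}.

-1

Trace 36: π^k(36) = [36, 50, 99, 71, 106, 29, 92] for k=0..6.
14 cycles of lengths [18, 18, 18, 18, 18, 18, 18, 1, 1, 1, 1, 1, 1, 1].
n − c = 133 − 14 = 119; sign = (−1)^119 = -1.
Zolotarev: (127|133) = -1, matching the cycle-count sign.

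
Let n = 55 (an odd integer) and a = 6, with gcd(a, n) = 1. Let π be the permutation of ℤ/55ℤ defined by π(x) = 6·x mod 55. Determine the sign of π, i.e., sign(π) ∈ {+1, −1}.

Orbit of 21 under x↦6x: [21, 16, 41, 26, 46, 1, 6]… (length divides ord_55(6)).
π_6 has 10 disjoint cycles with lengths [10, 10, 10, 10, 10, 1, 1, 1, 1, 1] on {0,…,54}.
Σ(ℓ_i−1) = 55−10 = 45; sign = (−1)^45 = -1.

-1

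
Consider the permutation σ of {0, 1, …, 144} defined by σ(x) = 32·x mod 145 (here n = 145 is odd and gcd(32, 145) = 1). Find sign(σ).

+1

Trace 32: π^k(32) = [32, 9, 143, 81, 127, 4, 128] for k=0..6.
Cycle lengths of π_32 on ℤ/145ℤ: [28, 28, 28, 28, 28, 4, 1]; 7 cycles in total.
With 7 cycles on 145 points, sign = (−1)^{145−7} = +1.
Check: (32/145) = +1 by Zolotarev.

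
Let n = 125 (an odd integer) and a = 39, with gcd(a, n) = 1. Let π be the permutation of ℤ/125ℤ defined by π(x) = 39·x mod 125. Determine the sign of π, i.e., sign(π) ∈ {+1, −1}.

+1

Start at x=1: 1 → 39 → 21 → 69 → 66 → 74 → 11 → … (one orbit).
Cycle type of π: 50×2 + 10×2 + 2×2 + 1; total 7 cycles.
sign(π) = (−1)^{n − #cycles} = (−1)^{125−7} = (−1)^118 = +1.
The Jacobi symbol (39|125) = +1 (Zolotarev) agrees.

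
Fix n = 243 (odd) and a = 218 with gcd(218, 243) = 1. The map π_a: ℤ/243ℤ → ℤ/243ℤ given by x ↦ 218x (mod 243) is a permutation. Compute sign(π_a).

-1

Trace 116: π^k(116) = [116, 16, 86, 37, 47, 40, 215] for k=0..6.
Cycle type of π: 162 + 54 + 18 + 6 + 2 + 1; total 6 cycles.
With 6 cycles on 243 points, sign = (−1)^{243−6} = -1.
(218|243)_J = -1 (Zolotarev's lemma cross-check).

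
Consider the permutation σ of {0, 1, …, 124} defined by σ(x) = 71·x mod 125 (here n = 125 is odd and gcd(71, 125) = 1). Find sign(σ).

Trace 51: π^k(51) = [51, 121, 91, 86, 106, 26, 96] for k=0..6.
The orbit structure of x ↦ 71x mod 125: 13 orbits of sizes [25, 25, 25, 25, 5, 5, 5, 5, 1, 1, 1, 1, 1].
13 cycles on 125: each ℓ→(−1)^(ℓ−1), product (−1)^112 = +1.

+1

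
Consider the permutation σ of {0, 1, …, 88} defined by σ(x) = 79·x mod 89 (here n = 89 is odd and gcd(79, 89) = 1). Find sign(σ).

+1

Start at x=72: 72 → 81 → 80 → 1 → 79 → 11 → 68 → … (one orbit).
Cycle lengths of π_79 on ℤ/89ℤ: [44, 44, 1]; 3 cycles in total.
With 3 cycles on 89 points, sign = (−1)^{89−3} = +1.
Zolotarev: (79|89) = +1, matching the cycle-count sign.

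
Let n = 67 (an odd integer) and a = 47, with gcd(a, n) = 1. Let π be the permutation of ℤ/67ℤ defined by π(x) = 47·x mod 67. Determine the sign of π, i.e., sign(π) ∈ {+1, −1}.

+1

Trace 19: π^k(19) = [19, 22, 29, 23, 9, 21, 49] for k=0..6.
Decompose π into cycles: lengths [33, 33, 1] (3 cycles, including the fixed point 0).
3 cycles on 67: each ℓ→(−1)^(ℓ−1), product (−1)^64 = +1.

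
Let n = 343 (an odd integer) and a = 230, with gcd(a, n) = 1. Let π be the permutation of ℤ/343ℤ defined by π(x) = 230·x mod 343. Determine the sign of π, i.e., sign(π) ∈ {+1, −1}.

-1

Trace 230: π^k(230) = [230, 78, 104, 253, 223, 183, 244] for k=0..6.
π_230 has 10 disjoint cycles with lengths [98, 98, 98, 14, 14, 14, 2, 2, 2, 1] on {0,…,342}.
n − c = 343 − 10 = 333; sign = (−1)^333 = -1.
Zolotarev: (230|343) = -1, matching the cycle-count sign.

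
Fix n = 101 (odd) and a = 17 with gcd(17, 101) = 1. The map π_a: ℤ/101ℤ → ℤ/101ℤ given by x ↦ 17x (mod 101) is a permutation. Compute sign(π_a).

Trace 87: π^k(87) = [87, 65, 95, 100, 84, 14, 36] for k=0..6.
Cycle type of π: 10×10 + 1; total 11 cycles.
11 cycles on 101: each ℓ→(−1)^(ℓ−1), product (−1)^90 = +1.
(17|101)_J = +1 (Zolotarev's lemma cross-check).

+1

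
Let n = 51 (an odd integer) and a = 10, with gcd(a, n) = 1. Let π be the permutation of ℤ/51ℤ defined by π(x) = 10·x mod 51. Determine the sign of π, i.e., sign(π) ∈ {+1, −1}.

Trace 7: π^k(7) = [7, 19, 37, 13, 28, 25, 46] for k=0..6.
The orbit structure of x ↦ 10x mod 51: 6 orbits of sizes [16, 16, 16, 1, 1, 1].
With 6 cycles on 51 points, sign = (−1)^{51−6} = -1.
Via Zolotarev, sign(π_{10}) = (10|51) = -1.

-1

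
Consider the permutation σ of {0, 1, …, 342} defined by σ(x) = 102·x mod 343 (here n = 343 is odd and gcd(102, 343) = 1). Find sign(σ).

Start at x=263: 263 → 72 → 141 → 319 → 296 → 8 → 130 → … (one orbit).
π_102 has 7 disjoint cycles with lengths [147, 147, 21, 21, 3, 3, 1] on {0,…,342}.
7 cycles on 343: each ℓ→(−1)^(ℓ−1), product (−1)^336 = +1.

+1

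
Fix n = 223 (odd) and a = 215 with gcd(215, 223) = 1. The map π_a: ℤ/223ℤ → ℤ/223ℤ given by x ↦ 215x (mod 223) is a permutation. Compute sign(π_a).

-1

Orbit of 105 under x↦215x: [105, 52, 30, 206, 136, 27, 7]… (length divides ord_223(215)).
Cycle lengths of π_215 on ℤ/223ℤ: [74, 74, 74, 1]; 4 cycles in total.
4 cycles on 223: each ℓ→(−1)^(ℓ−1), product (−1)^219 = -1.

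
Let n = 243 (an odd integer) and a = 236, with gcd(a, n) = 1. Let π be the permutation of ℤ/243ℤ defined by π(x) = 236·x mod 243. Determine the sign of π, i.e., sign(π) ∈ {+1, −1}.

-1

Trace 38: π^k(38) = [38, 220, 161, 88, 113, 181, 191] for k=0..6.
Cycle lengths of π_236 on ℤ/243ℤ: [162, 54, 18, 6, 2, 1]; 6 cycles in total.
243 − 6 = 237 transpositions; sign(π) = (−1)^237 = -1.
Zolotarev: (236|243) = -1, matching the cycle-count sign.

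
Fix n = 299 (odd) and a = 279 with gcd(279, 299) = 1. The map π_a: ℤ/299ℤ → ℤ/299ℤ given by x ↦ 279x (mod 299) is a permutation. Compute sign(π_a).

-1

Trace 215: π^k(215) = [215, 185, 187, 147, 50, 196, 266] for k=0..6.
Decompose π into cycles: lengths [132, 132, 12, 11, 11, 1] (6 cycles, including the fixed point 0).
With 6 cycles on 299 points, sign = (−1)^{299−6} = -1.
Via Zolotarev, sign(π_{279}) = (279|299) = -1.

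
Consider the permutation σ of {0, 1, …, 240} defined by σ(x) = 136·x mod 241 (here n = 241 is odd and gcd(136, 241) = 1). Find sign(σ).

-1

Trace 200: π^k(200) = [200, 208, 91, 85, 233, 117, 6] for k=0..6.
The orbit structure of x ↦ 136x mod 241: 4 orbits of sizes [80, 80, 80, 1].
241 − 4 = 237 transpositions; sign(π) = (−1)^237 = -1.
Via Zolotarev, sign(π_{136}) = (136|241) = -1.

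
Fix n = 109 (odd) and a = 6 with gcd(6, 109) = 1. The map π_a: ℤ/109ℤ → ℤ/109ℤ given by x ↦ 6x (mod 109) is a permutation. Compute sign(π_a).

-1

Orbit of 45 under x↦6x: [45, 52, 94, 19, 5, 30, 71]… (length divides ord_109(6)).
Decompose π into cycles: lengths [108, 1] (2 cycles, including the fixed point 0).
sign(π) = (−1)^{n − #cycles} = (−1)^{109−2} = (−1)^107 = -1.
(6|109)_J = -1 (Zolotarev's lemma cross-check).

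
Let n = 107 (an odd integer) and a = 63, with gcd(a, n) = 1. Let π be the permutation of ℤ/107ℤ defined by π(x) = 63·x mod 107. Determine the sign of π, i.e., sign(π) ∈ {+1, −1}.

Start at x=30: 30 → 71 → 86 → 68 → 4 → 38 → 40 → … (one orbit).
Cycle lengths of π_63 on ℤ/107ℤ: [106, 1]; 2 cycles in total.
n − c = 107 − 2 = 105; sign = (−1)^105 = -1.

-1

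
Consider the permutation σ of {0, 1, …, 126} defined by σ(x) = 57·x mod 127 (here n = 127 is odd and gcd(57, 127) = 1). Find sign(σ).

-1

Trace 90: π^k(90) = [90, 50, 56, 17, 80, 115, 78] for k=0..6.
2 cycles of lengths [126, 1].
Σ(ℓ_i−1) = 127−2 = 125; sign = (−1)^125 = -1.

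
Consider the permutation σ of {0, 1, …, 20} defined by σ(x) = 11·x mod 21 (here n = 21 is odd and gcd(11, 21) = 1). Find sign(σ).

Trace 4: π^k(4) = [4, 2, 1, 11, 16, 8] for k=0..5.
6 cycles of lengths [6, 6, 3, 3, 2, 1].
6 cycles on 21: each ℓ→(−1)^(ℓ−1), product (−1)^15 = -1.

-1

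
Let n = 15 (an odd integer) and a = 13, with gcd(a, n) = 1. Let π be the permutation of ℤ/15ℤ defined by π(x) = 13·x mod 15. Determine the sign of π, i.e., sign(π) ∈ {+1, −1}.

Orbit of 4 under x↦13x: [4, 7, 1, 13]… (length divides ord_15(13)).
Cycle type of π: 4×3 + 1×3; total 6 cycles.
n − c = 15 − 6 = 9; sign = (−1)^9 = -1.

-1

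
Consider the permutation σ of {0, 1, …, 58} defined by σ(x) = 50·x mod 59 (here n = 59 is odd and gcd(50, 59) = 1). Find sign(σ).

-1

Start at x=32: 32 → 7 → 55 → 36 → 30 → 25 → 11 → … (one orbit).
The orbit structure of x ↦ 50x mod 59: 2 orbits of sizes [58, 1].
With 2 cycles on 59 points, sign = (−1)^{59−2} = -1.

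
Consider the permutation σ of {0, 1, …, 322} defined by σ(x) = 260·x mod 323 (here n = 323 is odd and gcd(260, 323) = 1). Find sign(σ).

Start at x=227: 227 → 234 → 116 → 121 → 129 → 271 → 46 → … (one orbit).
Cycle type of π: 144×2 + 18 + 16 + 1; total 5 cycles.
Σ(ℓ_i−1) = 323−5 = 318; sign = (−1)^318 = +1.

+1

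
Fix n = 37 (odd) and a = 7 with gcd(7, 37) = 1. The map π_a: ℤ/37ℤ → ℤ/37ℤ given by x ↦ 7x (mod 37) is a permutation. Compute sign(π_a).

+1

Start at x=16: 16 → 1 → 7 → 12 → 10 → 33 → 9 → … (one orbit).
5 cycles of lengths [9, 9, 9, 9, 1].
With 5 cycles on 37 points, sign = (−1)^{37−5} = +1.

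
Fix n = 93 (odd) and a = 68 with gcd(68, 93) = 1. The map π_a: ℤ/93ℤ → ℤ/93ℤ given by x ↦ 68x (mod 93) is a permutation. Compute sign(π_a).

Start at x=1: 1 → 68 → 67 → 92 → 25 → 26 → 1 (one orbit).
π_68 has 17 disjoint cycles with lengths [6, 6, 6, 6, 6, 6, 6, 6, 6, 6, 6, 6, 6, 6, 6, 2, 1] on {0,…,92}.
With 17 cycles on 93 points, sign = (−1)^{93−17} = +1.

+1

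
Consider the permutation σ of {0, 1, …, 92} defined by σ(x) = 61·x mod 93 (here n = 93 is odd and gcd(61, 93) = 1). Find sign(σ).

-1

Start at x=1: 1 → 61 → 1 (one orbit).
The orbit structure of x ↦ 61x mod 93: 48 orbits of sizes [2, 2, 2, 2, 2, 2, 2, 2, 2, 2, 2, 2, 2, 2, 2, 2, 2, 2, 2, 2, 2, 2, 2, 2, 2, 2, 2, 2, 2, 2, 2, 2, 2, 2, 2, 2, 2, 2, 2, 2, 2, 2, 2, 2, 2, 1, 1, 1].
93 − 48 = 45 transpositions; sign(π) = (−1)^45 = -1.
Zolotarev: (61|93) = -1, matching the cycle-count sign.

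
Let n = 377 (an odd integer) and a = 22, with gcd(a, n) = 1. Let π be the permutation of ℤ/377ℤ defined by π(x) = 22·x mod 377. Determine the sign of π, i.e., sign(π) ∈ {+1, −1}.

+1

Start at x=248: 248 → 178 → 146 → 196 → 165 → 237 → 313 → … (one orbit).
π_22 has 15 disjoint cycles with lengths [42, 42, 42, 42, 42, 42, 42, 42, 14, 14, 3, 3, 3, 3, 1] on {0,…,376}.
With 15 cycles on 377 points, sign = (−1)^{377−15} = +1.
(22|377)_J = +1 (Zolotarev's lemma cross-check).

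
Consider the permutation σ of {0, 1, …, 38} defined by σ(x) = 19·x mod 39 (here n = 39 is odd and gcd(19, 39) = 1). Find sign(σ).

Start at x=7: 7 → 16 → 31 → 4 → 37 → 1 → 19 → … (one orbit).
The orbit structure of x ↦ 19x mod 39: 6 orbits of sizes [12, 12, 12, 1, 1, 1].
With 6 cycles on 39 points, sign = (−1)^{39−6} = -1.

-1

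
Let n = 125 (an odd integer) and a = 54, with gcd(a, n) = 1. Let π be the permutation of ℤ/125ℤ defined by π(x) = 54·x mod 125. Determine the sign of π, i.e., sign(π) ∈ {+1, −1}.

+1

Orbit of 41 under x↦54x: [41, 89, 56, 24, 46, 109, 11]… (length divides ord_125(54)).
7 cycles of lengths [50, 50, 10, 10, 2, 2, 1].
7 cycles on 125: each ℓ→(−1)^(ℓ−1), product (−1)^118 = +1.
(54|125)_J = +1 (Zolotarev's lemma cross-check).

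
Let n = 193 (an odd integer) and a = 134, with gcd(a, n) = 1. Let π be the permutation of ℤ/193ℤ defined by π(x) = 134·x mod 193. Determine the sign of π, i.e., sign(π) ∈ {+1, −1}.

+1

Start at x=186: 186 → 27 → 144 → 189 → 43 → 165 → 108 → … (one orbit).
Decompose π into cycles: lengths [48, 48, 48, 48, 1] (5 cycles, including the fixed point 0).
sign(π) = (−1)^{n − #cycles} = (−1)^{193−5} = (−1)^188 = +1.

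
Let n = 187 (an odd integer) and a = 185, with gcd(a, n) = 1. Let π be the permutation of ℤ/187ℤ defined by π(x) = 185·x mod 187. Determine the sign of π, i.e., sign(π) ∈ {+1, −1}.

Start at x=179: 179 → 16 → 155 → 64 → 59 → 69 → 49 → … (one orbit).
Cycle lengths of π_185 on ℤ/187ℤ: [40, 40, 40, 40, 8, 8, 5, 5, 1]; 9 cycles in total.
9 cycles on 187: each ℓ→(−1)^(ℓ−1), product (−1)^178 = +1.
Via Zolotarev, sign(π_{185}) = (185|187) = +1.

+1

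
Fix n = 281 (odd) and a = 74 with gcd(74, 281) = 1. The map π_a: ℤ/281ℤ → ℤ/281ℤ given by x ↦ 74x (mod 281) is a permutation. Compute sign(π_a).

Orbit of 260 under x↦74x: [260, 132, 214, 100, 94, 212, 233]… (length divides ord_281(74)).
π_74 has 2 disjoint cycles with lengths [280, 1] on {0,…,280}.
281 − 2 = 279 transpositions; sign(π) = (−1)^279 = -1.

-1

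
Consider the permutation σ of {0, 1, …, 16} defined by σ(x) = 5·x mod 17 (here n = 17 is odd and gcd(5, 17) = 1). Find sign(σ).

-1

Orbit of 12 under x↦5x: [12, 9, 11, 4, 3, 15, 7]… (length divides ord_17(5)).
Decompose π into cycles: lengths [16, 1] (2 cycles, including the fixed point 0).
2 cycles on 17: each ℓ→(−1)^(ℓ−1), product (−1)^15 = -1.
The Jacobi symbol (5|17) = -1 (Zolotarev) agrees.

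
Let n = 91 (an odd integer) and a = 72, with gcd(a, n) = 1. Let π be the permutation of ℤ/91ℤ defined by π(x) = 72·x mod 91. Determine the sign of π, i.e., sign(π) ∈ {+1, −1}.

-1

Start at x=88: 88 → 57 → 9 → 11 → 64 → 58 → 81 → … (one orbit).
The orbit structure of x ↦ 72x mod 91: 10 orbits of sizes [12, 12, 12, 12, 12, 12, 12, 3, 3, 1].
sign(π) = (−1)^{n − #cycles} = (−1)^{91−10} = (−1)^81 = -1.
Zolotarev: (72|91) = -1, matching the cycle-count sign.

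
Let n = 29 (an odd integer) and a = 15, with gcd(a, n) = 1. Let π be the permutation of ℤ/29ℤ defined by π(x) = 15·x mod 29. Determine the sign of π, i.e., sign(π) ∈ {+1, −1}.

-1

Trace 19: π^k(19) = [19, 24, 12, 6, 3, 16, 8] for k=0..6.
Cycle lengths of π_15 on ℤ/29ℤ: [28, 1]; 2 cycles in total.
2 cycles on 29: each ℓ→(−1)^(ℓ−1), product (−1)^27 = -1.
(15|29)_J = -1 (Zolotarev's lemma cross-check).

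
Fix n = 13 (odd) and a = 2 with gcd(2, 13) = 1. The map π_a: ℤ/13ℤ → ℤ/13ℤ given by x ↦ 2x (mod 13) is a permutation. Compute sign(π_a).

Trace 6: π^k(6) = [6, 12, 11, 9, 5, 10, 7] for k=0..6.
Cycle type of π: 12 + 1; total 2 cycles.
sign(π) = (−1)^{n − #cycles} = (−1)^{13−2} = (−1)^11 = -1.

-1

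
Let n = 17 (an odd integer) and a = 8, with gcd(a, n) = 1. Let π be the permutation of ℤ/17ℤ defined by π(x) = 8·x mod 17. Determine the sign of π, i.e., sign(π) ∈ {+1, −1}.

+1

Orbit of 15 under x↦8x: [15, 1, 8, 13, 2, 16, 9]… (length divides ord_17(8)).
Cycle lengths of π_8 on ℤ/17ℤ: [8, 8, 1]; 3 cycles in total.
n − c = 17 − 3 = 14; sign = (−1)^14 = +1.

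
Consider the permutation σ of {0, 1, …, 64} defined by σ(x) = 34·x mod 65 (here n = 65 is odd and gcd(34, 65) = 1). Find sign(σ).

Start at x=34: 34 → 51 → 44 → 1 → 34 (one orbit).
π_34 has 18 disjoint cycles with lengths [4, 4, 4, 4, 4, 4, 4, 4, 4, 4, 4, 4, 4, 4, 4, 2, 2, 1] on {0,…,64}.
Σ(ℓ_i−1) = 65−18 = 47; sign = (−1)^47 = -1.

-1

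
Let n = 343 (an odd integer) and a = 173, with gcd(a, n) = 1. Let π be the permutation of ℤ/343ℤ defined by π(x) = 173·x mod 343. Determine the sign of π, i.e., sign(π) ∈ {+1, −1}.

-1

Trace 170: π^k(170) = [170, 255, 211, 145, 46, 69, 275] for k=0..6.
π_173 has 4 disjoint cycles with lengths [294, 42, 6, 1] on {0,…,342}.
With 4 cycles on 343 points, sign = (−1)^{343−4} = -1.
Check: (173/343) = -1 by Zolotarev.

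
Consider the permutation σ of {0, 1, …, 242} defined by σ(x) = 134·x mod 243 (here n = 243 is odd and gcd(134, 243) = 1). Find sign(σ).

Start at x=55: 55 → 80 → 28 → 107 → 1 → 134 → 217 → … (one orbit).
The orbit structure of x ↦ 134x mod 243: 32 orbits of sizes [18, 18, 18, 18, 18, 18, 18, 18, 18, 6, 6, 6, 6, 6, 6, 6, 6, 6, 2, 2, 2, 2, 2, 2, 2, 2, 2, 2, 2, 2, 2, 1].
243 − 32 = 211 transpositions; sign(π) = (−1)^211 = -1.
Check: (134/243) = -1 by Zolotarev.

-1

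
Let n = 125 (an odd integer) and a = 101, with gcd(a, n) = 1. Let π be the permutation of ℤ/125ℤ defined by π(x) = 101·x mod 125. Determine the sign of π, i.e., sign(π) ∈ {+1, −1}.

+1

Orbit of 1 under x↦101x: [1, 101, 76, 51, 26]… (length divides ord_125(101)).
Cycle lengths of π_101 on ℤ/125ℤ: [5, 5, 5, 5, 5, 5, 5, 5, 5, 5, 5, 5, 5, 5, 5, 5, 5, 5, 5, 5, 1, 1, 1, 1, 1, 1, 1, 1, 1, 1, 1, 1, 1, 1, 1, 1, 1, 1, 1, 1, 1, 1, 1, 1, 1]; 45 cycles in total.
Σ(ℓ_i−1) = 125−45 = 80; sign = (−1)^80 = +1.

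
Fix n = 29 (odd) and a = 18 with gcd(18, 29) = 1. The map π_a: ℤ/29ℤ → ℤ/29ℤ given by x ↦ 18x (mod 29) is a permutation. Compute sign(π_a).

Orbit of 17 under x↦18x: [17, 16, 27, 22, 19, 23, 8]… (length divides ord_29(18)).
Cycle type of π: 28 + 1; total 2 cycles.
sign(π) = (−1)^{n − #cycles} = (−1)^{29−2} = (−1)^27 = -1.

-1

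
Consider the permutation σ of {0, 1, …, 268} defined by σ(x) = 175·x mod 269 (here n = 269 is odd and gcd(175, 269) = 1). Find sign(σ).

-1

Orbit of 142 under x↦175x: [142, 102, 96, 122, 99, 109, 245]… (length divides ord_269(175)).
Cycle type of π: 268 + 1; total 2 cycles.
269 − 2 = 267 transpositions; sign(π) = (−1)^267 = -1.
Via Zolotarev, sign(π_{175}) = (175|269) = -1.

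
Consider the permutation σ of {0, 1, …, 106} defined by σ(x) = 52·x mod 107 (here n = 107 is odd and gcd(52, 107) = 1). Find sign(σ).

+1

Orbit of 33 under x↦52x: [33, 4, 101, 9, 40, 47, 90]… (length divides ord_107(52)).
Decompose π into cycles: lengths [53, 53, 1] (3 cycles, including the fixed point 0).
Σ(ℓ_i−1) = 107−3 = 104; sign = (−1)^104 = +1.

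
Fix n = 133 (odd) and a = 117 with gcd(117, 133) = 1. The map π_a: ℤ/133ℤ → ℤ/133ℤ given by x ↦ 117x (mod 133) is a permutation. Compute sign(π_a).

Start at x=132: 132 → 16 → 10 → 106 → 33 → 4 → 69 → … (one orbit).
Cycle type of π: 18×7 + 6 + 1; total 9 cycles.
sign(π) = (−1)^{n − #cycles} = (−1)^{133−9} = (−1)^124 = +1.
Check: (117/133) = +1 by Zolotarev.

+1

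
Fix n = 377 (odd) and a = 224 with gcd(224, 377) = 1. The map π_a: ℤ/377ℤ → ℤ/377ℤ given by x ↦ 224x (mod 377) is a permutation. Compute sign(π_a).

Trace 146: π^k(146) = [146, 282, 209, 68, 152, 118, 42] for k=0..6.
10 cycles of lengths [84, 84, 84, 84, 28, 3, 3, 3, 3, 1].
377 − 10 = 367 transpositions; sign(π) = (−1)^367 = -1.

-1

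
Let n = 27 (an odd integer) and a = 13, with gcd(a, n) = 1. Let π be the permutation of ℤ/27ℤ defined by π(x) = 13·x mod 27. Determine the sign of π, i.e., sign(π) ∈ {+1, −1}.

Start at x=16: 16 → 19 → 4 → 25 → 1 → 13 → 7 → … (one orbit).
7 cycles of lengths [9, 9, 3, 3, 1, 1, 1].
27 − 7 = 20 transpositions; sign(π) = (−1)^20 = +1.
Check: (13/27) = +1 by Zolotarev.

+1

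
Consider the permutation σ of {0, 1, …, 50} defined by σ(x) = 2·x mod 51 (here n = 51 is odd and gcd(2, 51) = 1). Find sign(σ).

Orbit of 8 under x↦2x: [8, 16, 32, 13, 26, 1, 2]… (length divides ord_51(2)).
8 cycles of lengths [8, 8, 8, 8, 8, 8, 2, 1].
8 cycles on 51: each ℓ→(−1)^(ℓ−1), product (−1)^43 = -1.
Via Zolotarev, sign(π_{2}) = (2|51) = -1.

-1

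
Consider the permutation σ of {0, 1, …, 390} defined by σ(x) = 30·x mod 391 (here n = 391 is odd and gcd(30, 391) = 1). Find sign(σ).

Trace 256: π^k(256) = [256, 251, 101, 293, 188, 166, 288] for k=0..6.
π_30 has 14 disjoint cycles with lengths [44, 44, 44, 44, 44, 44, 44, 44, 22, 4, 4, 4, 4, 1] on {0,…,390}.
With 14 cycles on 391 points, sign = (−1)^{391−14} = -1.
Via Zolotarev, sign(π_{30}) = (30|391) = -1.

-1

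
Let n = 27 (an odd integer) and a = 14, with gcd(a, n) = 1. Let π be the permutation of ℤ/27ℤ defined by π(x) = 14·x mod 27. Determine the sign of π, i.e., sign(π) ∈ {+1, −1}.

Trace 14: π^k(14) = [14, 7, 17, 22, 11, 19, 23] for k=0..6.
Cycle lengths of π_14 on ℤ/27ℤ: [18, 6, 2, 1]; 4 cycles in total.
Σ(ℓ_i−1) = 27−4 = 23; sign = (−1)^23 = -1.
(14|27)_J = -1 (Zolotarev's lemma cross-check).

-1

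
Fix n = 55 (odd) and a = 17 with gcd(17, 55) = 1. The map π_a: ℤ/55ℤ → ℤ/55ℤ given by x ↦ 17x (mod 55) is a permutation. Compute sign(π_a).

+1

Start at x=18: 18 → 31 → 32 → 49 → 8 → 26 → 2 → … (one orbit).
Decompose π into cycles: lengths [20, 20, 10, 4, 1] (5 cycles, including the fixed point 0).
sign(π) = (−1)^{n − #cycles} = (−1)^{55−5} = (−1)^50 = +1.
The Jacobi symbol (17|55) = +1 (Zolotarev) agrees.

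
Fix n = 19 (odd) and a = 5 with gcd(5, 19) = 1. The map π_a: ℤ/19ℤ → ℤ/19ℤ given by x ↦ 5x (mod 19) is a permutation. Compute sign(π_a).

Trace 16: π^k(16) = [16, 4, 1, 5, 6, 11, 17] for k=0..6.
π_5 has 3 disjoint cycles with lengths [9, 9, 1] on {0,…,18}.
3 cycles on 19: each ℓ→(−1)^(ℓ−1), product (−1)^16 = +1.
Via Zolotarev, sign(π_{5}) = (5|19) = +1.

+1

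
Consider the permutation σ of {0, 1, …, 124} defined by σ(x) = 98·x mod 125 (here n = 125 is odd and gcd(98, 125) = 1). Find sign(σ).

-1

Orbit of 67 under x↦98x: [67, 66, 93, 114, 47, 106, 13]… (length divides ord_125(98)).
Cycle type of π: 100 + 20 + 4 + 1; total 4 cycles.
With 4 cycles on 125 points, sign = (−1)^{125−4} = -1.
The Jacobi symbol (98|125) = -1 (Zolotarev) agrees.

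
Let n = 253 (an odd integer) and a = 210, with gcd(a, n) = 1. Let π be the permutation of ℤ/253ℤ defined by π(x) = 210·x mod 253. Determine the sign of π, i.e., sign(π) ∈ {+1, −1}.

+1

Start at x=133: 133 → 100 → 1 → 210 → 78 → 188 → 12 → … (one orbit).
33 cycles of lengths [11, 11, 11, 11, 11, 11, 11, 11, 11, 11, 11, 11, 11, 11, 11, 11, 11, 11, 11, 11, 11, 11, 1, 1, 1, 1, 1, 1, 1, 1, 1, 1, 1].
sign(π) = (−1)^{n − #cycles} = (−1)^{253−33} = (−1)^220 = +1.
Via Zolotarev, sign(π_{210}) = (210|253) = +1.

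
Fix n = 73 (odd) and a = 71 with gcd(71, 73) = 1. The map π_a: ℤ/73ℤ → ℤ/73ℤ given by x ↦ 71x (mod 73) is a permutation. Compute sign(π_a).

Trace 55: π^k(55) = [55, 36, 1, 71, 4, 65, 16] for k=0..6.
Decompose π into cycles: lengths [18, 18, 18, 18, 1] (5 cycles, including the fixed point 0).
73 − 5 = 68 transpositions; sign(π) = (−1)^68 = +1.
Check: (71/73) = +1 by Zolotarev.

+1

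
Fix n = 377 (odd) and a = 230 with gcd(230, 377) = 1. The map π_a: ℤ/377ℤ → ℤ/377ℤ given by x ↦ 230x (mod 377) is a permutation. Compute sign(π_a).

-1

Trace 209: π^k(209) = [209, 191, 198, 300, 9, 185, 326] for k=0..6.
Cycle type of π: 84×4 + 28 + 3×4 + 1; total 10 cycles.
Σ(ℓ_i−1) = 377−10 = 367; sign = (−1)^367 = -1.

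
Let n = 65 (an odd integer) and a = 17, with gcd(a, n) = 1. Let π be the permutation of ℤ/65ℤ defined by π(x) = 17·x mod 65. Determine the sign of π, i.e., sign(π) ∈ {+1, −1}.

Start at x=29: 29 → 38 → 61 → 62 → 14 → 43 → 16 → … (one orbit).
π_17 has 8 disjoint cycles with lengths [12, 12, 12, 12, 6, 6, 4, 1] on {0,…,64}.
Σ(ℓ_i−1) = 65−8 = 57; sign = (−1)^57 = -1.
(17|65)_J = -1 (Zolotarev's lemma cross-check).

-1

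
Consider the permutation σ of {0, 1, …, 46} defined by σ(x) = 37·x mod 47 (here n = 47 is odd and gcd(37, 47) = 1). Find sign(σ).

+1

Trace 24: π^k(24) = [24, 42, 3, 17, 18, 8, 14] for k=0..6.
π_37 has 3 disjoint cycles with lengths [23, 23, 1] on {0,…,46}.
With 3 cycles on 47 points, sign = (−1)^{47−3} = +1.
(37|47)_J = +1 (Zolotarev's lemma cross-check).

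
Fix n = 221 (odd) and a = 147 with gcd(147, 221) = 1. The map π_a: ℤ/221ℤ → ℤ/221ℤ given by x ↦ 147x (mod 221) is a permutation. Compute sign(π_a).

Start at x=183: 183 → 160 → 94 → 116 → 35 → 62 → 53 → … (one orbit).
Cycle type of π: 48×4 + 16 + 6×2 + 1; total 8 cycles.
With 8 cycles on 221 points, sign = (−1)^{221−8} = -1.

-1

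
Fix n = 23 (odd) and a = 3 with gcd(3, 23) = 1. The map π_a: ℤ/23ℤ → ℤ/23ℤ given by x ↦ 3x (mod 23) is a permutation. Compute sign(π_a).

Start at x=18: 18 → 8 → 1 → 3 → 9 → 4 → 12 → … (one orbit).
Cycle type of π: 11×2 + 1; total 3 cycles.
sign(π) = (−1)^{n − #cycles} = (−1)^{23−3} = (−1)^20 = +1.

+1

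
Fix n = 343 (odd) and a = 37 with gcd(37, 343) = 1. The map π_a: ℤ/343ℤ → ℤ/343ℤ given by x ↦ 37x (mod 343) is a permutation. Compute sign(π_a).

+1

Trace 261: π^k(261) = [261, 53, 246, 184, 291, 134, 156] for k=0..6.
The orbit structure of x ↦ 37x mod 343: 7 orbits of sizes [147, 147, 21, 21, 3, 3, 1].
Σ(ℓ_i−1) = 343−7 = 336; sign = (−1)^336 = +1.
Zolotarev: (37|343) = +1, matching the cycle-count sign.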